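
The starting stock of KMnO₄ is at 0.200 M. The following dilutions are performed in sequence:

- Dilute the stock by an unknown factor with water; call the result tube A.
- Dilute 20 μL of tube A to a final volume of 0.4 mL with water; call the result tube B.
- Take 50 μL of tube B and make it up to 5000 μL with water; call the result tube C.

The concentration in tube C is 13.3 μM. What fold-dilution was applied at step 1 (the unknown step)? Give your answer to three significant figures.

Step 1: unknown factor x
Step 2: 20 μL brought to 0.4 mL → factor 400/20 = 20
Step 3: 50 μL brought to 5000 μL → factor 5000/50 = 100
Product of known-step factors = 2000
Overall factor = 0.200 M / (13.3 μM) = 15038
x = 15038 / 2000 = 7.52

7.52-fold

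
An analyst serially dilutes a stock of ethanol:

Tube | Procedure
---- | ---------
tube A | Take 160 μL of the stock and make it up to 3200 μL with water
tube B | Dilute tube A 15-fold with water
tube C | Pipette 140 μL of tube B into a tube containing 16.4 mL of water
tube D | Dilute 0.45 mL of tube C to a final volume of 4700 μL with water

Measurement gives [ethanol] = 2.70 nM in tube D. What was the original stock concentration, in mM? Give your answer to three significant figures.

Step 1: 160 μL brought to 3200 μL → factor 3200/160 = 20
Step 2: 15-fold → factor 15
Step 3: 140 μL + 16.4 mL = 16540 μL total → factor 16540/140 = 118.14
Step 4: 0.45 mL brought to 4700 μL → factor 4.7/0.45 = 10.444
Overall dilution factor = 20 × 15 × 118.14 × 10.444 = 3.7018 × 10^5
Stock = 2.70 nM × 3.7018 × 10^5 = 9.995 × 10^5 nM = 0.999 mM

0.999 mM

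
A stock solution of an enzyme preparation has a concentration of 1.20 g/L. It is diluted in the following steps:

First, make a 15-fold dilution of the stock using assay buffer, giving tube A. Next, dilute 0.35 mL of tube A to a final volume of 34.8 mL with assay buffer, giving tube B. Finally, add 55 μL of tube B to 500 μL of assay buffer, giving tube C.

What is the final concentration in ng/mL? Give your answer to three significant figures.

79.7 ng/mL

Step 1: 15-fold → factor 15
Step 2: 0.35 mL brought to 34.8 mL → factor 34.8/0.35 = 99.429
Step 3: 55 μL + 500 μL = 555 μL total → factor 555/55 = 10.091
Overall dilution factor = 15 × 99.429 × 10.091 = 15050
Final = 1.20 g/L / 15050 = 7.973 × 10^-5 g/L = 79.7 ng/mL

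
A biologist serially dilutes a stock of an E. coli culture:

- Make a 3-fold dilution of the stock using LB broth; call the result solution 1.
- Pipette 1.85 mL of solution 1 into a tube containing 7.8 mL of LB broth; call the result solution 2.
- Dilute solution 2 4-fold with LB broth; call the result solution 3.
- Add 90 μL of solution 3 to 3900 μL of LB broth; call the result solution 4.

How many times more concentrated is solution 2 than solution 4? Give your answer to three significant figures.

Step 1: 3-fold → factor 3
Step 2: 1.85 mL + 7.8 mL = 9.65 mL total → factor 9.65/1.85 = 5.2162
Step 3: 4-fold → factor 4
Step 4: 90 μL + 3900 μL = 3990 μL total → factor 3990/90 = 44.333
Dilution factor to solution 2 = 15.649; to solution 4 = 2775
[solution 2]/[solution 4] = (factor to solution 4)/(factor to solution 2) = 2775/15.649 = 177

177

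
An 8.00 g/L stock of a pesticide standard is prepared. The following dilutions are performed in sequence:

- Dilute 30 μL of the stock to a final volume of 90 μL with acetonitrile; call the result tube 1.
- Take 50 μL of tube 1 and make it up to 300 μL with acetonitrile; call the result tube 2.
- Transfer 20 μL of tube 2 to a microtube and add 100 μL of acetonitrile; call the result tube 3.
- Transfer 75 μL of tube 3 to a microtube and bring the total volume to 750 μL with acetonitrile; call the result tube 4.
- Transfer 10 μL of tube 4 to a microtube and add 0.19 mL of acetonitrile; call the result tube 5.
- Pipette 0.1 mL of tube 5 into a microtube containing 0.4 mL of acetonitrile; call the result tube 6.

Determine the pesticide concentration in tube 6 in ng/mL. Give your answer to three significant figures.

74.1 ng/mL

Step 1: 30 μL brought to 90 μL → factor 90/30 = 3
Step 2: 50 μL brought to 300 μL → factor 300/50 = 6
Step 3: 20 μL + 100 μL = 120 μL total → factor 120/20 = 6
Step 4: 75 μL brought to 750 μL → factor 750/75 = 10
Step 5: 10 μL + 0.19 mL = 200 μL total → factor 200/10 = 20
Step 6: 0.1 mL + 0.4 mL = 0.5 mL total → factor 0.5/0.1 = 5
Overall dilution factor = 3 × 6 × 6 × 10 × 20 × 5 = 1.08 × 10^5
Final = 8.00 g/L / 1.08 × 10^5 = 7.407 × 10^-5 g/L = 74.1 ng/mL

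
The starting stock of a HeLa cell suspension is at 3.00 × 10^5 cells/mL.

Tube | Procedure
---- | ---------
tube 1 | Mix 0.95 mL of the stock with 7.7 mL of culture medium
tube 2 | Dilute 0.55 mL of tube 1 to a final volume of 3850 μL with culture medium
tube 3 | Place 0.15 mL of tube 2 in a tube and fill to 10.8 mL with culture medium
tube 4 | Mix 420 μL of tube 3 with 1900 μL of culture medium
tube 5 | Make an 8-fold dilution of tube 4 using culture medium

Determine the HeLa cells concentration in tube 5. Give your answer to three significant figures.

Step 1: 0.95 mL + 7.7 mL = 8.65 mL total → factor 8.65/0.95 = 9.1053
Step 2: 0.55 mL brought to 3850 μL → factor 3.85/0.55 = 7
Step 3: 0.15 mL brought to 10.8 mL → factor 10.8/0.15 = 72
Step 4: 420 μL + 1900 μL = 2320 μL total → factor 2320/420 = 5.5238
Step 5: 8-fold → factor 8
Overall dilution factor = 9.1053 × 7 × 72 × 5.5238 × 8 = 2.0279 × 10^5
Final = 3.00 × 10^5 cells/mL / 2.0279 × 10^5 = 1.48 cells/mL

1.48 cells/mL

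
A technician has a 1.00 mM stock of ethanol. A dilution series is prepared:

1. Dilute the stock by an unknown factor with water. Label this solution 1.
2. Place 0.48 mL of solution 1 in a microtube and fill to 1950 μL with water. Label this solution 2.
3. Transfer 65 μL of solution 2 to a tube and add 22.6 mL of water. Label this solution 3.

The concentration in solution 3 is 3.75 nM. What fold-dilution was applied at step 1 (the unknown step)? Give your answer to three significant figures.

188-fold

Step 1: unknown factor x
Step 2: 0.48 mL brought to 1950 μL → factor 1.95/0.48 = 4.0625
Step 3: 65 μL + 22.6 mL = 22665 μL total → factor 22665/65 = 348.69
Product of known-step factors = 1416.6
Overall factor = 1.00 mM / (3.75 nM) = 2.6667 × 10^5
x = 2.6667 × 10^5 / 1416.6 = 188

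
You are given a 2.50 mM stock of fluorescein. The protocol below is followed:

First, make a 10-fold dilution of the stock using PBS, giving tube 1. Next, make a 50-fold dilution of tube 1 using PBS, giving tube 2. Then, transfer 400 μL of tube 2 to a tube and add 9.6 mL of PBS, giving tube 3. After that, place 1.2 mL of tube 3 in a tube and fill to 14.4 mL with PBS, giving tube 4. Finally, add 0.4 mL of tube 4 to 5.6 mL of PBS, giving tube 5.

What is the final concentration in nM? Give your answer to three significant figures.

Step 1: 10-fold → factor 10
Step 2: 50-fold → factor 50
Step 3: 400 μL + 9.6 mL = 10000 μL total → factor 10000/400 = 25
Step 4: 1.2 mL brought to 14.4 mL → factor 14.4/1.2 = 12
Step 5: 0.4 mL + 5.6 mL = 6 mL total → factor 6/0.4 = 15
Overall dilution factor = 10 × 50 × 25 × 12 × 15 = 2.25 × 10^6
Final = 2.50 mM / 2.25 × 10^6 = 1.111 × 10^-6 mM = 1.11 nM

1.11 nM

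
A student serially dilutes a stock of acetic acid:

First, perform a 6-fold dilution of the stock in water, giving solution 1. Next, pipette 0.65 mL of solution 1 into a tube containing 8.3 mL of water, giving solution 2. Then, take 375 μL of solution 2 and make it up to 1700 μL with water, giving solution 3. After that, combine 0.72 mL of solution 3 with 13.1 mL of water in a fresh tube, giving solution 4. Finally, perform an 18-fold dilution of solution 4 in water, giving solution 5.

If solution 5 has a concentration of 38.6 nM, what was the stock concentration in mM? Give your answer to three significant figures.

Step 1: 6-fold → factor 6
Step 2: 0.65 mL + 8.3 mL = 8.95 mL total → factor 8.95/0.65 = 13.769
Step 3: 375 μL brought to 1700 μL → factor 1700/375 = 4.5333
Step 4: 0.72 mL + 13.1 mL = 13.82 mL total → factor 13.82/0.72 = 19.194
Step 5: 18-fold → factor 18
Overall dilution factor = 6 × 13.769 × 4.5333 × 19.194 × 18 = 1.294 × 10^5
Stock = 38.6 nM × 1.294 × 10^5 = 4.995 × 10^6 nM = 4.99 mM

4.99 mM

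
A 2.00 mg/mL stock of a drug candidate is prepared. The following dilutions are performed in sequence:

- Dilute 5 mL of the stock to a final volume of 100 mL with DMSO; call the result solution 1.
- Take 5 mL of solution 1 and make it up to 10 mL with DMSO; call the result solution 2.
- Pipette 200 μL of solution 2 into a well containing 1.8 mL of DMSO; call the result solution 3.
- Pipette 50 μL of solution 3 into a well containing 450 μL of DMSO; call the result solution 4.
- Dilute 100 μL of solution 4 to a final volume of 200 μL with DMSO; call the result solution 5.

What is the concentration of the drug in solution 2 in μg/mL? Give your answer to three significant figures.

Step 1: 5 mL brought to 100 mL → factor 100/5 = 20
Step 2: 5 mL brought to 10 mL → factor 10/5 = 2
Dilution factor through solution 2 = 20 × 2 = 40
[solution 2] = 2.00 mg/mL / 40 = 0.05000 mg/mL = 50.0 μg/mL

50.0 μg/mL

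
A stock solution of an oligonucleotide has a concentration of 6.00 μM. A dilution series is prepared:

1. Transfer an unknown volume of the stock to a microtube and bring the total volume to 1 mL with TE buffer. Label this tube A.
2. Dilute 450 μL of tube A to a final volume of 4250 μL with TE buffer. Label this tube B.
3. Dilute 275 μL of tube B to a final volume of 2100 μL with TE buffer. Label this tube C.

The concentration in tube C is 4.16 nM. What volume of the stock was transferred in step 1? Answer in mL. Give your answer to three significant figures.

Step 1: v brought to 1 mL → factor = 1 mL/v
Step 2: 450 μL brought to 4250 μL → factor 4250/450 = 9.4444
Step 3: 275 μL brought to 2100 μL → factor 2100/275 = 7.6364
Product of known-step factors = 72.121
Overall factor = 6.00 μM / (4.16 nM) = 1442.3
Step-1 factor = 1442.3 / 72.121 = 19.998
v = 1 mL / 19.998 = 0.0500 mL

0.0500 mL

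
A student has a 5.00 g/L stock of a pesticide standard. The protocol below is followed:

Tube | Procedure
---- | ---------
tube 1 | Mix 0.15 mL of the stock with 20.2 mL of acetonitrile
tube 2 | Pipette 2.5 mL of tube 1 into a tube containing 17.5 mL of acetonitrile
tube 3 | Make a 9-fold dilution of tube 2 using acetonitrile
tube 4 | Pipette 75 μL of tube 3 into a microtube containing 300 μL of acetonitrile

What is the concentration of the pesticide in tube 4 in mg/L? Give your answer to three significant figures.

Step 1: 0.15 mL + 20.2 mL = 20.35 mL total → factor 20.35/0.15 = 135.67
Step 2: 2.5 mL + 17.5 mL = 20 mL total → factor 20/2.5 = 8
Step 3: 9-fold → factor 9
Step 4: 75 μL + 300 μL = 375 μL total → factor 375/75 = 5
Overall dilution factor = 135.67 × 8 × 9 × 5 = 48840
Final = 5.00 g/L / 48840 = 0.0001024 g/L = 0.102 mg/L

0.102 mg/L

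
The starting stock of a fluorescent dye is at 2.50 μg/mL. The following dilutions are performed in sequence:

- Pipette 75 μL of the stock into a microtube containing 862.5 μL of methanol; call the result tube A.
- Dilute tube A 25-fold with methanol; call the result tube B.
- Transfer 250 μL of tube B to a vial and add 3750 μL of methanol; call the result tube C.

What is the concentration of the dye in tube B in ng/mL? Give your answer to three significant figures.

8.00 ng/mL

Step 1: 75 μL + 862.5 μL = 937.5 μL total → factor 937.5/75 = 12.5
Step 2: 25-fold → factor 25
Dilution factor through tube B = 12.5 × 25 = 312.5
[tube B] = 2.50 μg/mL / 312.5 = 0.008000 μg/mL = 8.00 ng/mL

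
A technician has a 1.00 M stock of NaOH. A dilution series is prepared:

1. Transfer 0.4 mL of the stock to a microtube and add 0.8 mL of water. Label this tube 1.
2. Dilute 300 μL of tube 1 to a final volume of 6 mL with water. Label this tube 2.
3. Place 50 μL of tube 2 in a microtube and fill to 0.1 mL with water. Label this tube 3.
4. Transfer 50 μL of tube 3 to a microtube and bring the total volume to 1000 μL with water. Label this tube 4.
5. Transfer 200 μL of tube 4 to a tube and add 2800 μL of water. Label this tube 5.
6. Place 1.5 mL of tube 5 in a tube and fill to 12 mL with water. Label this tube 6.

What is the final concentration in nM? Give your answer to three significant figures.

3.47 × 10^3 nM

Step 1: 0.4 mL + 0.8 mL = 1.2 mL total → factor 1.2/0.4 = 3
Step 2: 300 μL brought to 6 mL → factor 6000/300 = 20
Step 3: 50 μL brought to 0.1 mL → factor 100/50 = 2
Step 4: 50 μL brought to 1000 μL → factor 1000/50 = 20
Step 5: 200 μL + 2800 μL = 3000 μL total → factor 3000/200 = 15
Step 6: 1.5 mL brought to 12 mL → factor 12/1.5 = 8
Overall dilution factor = 3 × 20 × 2 × 20 × 15 × 8 = 2.88 × 10^5
Final = 1.00 M / 2.88 × 10^5 = 3.472 × 10^-6 M = 3.47 × 10^3 nM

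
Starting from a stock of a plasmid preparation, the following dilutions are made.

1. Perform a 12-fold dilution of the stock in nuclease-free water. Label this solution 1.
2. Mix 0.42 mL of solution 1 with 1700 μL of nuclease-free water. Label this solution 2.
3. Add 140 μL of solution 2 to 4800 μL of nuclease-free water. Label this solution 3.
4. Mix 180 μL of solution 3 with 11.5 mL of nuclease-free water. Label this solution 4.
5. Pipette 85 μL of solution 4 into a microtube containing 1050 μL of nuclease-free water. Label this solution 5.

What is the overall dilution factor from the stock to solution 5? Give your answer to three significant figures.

Step 1: 12-fold → factor 12
Step 2: 0.42 mL + 1700 μL = 2.12 mL total → factor 2.12/0.42 = 5.0476
Step 3: 140 μL + 4800 μL = 4940 μL total → factor 4940/140 = 35.286
Step 4: 180 μL + 11.5 mL = 11680 μL total → factor 11680/180 = 64.889
Step 5: 85 μL + 1050 μL = 1135 μL total → factor 1135/85 = 13.353
Overall dilution factor = 12 × 5.0476 × 35.286 × 64.889 × 13.353 = 1.8519 × 10^6

1.85 × 10^6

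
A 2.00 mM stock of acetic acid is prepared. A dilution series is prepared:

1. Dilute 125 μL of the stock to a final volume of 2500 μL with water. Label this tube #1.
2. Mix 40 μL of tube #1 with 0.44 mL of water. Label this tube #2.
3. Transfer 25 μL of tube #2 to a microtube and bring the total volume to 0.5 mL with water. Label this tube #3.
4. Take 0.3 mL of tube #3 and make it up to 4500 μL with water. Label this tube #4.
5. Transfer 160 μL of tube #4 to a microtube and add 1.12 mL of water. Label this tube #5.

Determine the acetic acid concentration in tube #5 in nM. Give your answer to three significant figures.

3.47 nM

Step 1: 125 μL brought to 2500 μL → factor 2500/125 = 20
Step 2: 40 μL + 0.44 mL = 480 μL total → factor 480/40 = 12
Step 3: 25 μL brought to 0.5 mL → factor 500/25 = 20
Step 4: 0.3 mL brought to 4500 μL → factor 4.5/0.3 = 15
Step 5: 160 μL + 1.12 mL = 1280 μL total → factor 1280/160 = 8
Overall dilution factor = 20 × 12 × 20 × 15 × 8 = 5.76 × 10^5
Final = 2.00 mM / 5.76 × 10^5 = 3.472 × 10^-6 mM = 3.47 nM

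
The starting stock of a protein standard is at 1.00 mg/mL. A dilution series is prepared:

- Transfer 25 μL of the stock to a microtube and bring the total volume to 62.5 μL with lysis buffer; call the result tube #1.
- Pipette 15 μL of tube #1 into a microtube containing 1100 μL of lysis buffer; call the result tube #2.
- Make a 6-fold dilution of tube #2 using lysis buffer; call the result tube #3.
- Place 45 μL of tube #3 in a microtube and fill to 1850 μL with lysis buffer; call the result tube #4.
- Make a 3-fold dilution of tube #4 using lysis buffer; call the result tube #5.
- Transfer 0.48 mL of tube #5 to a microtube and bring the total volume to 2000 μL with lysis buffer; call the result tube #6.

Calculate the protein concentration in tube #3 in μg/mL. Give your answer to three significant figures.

0.897 μg/mL

Step 1: 25 μL brought to 62.5 μL → factor 62.5/25 = 2.5
Step 2: 15 μL + 1100 μL = 1115 μL total → factor 1115/15 = 74.333
Step 3: 6-fold → factor 6
Dilution factor through tube #3 = 2.5 × 74.333 × 6 = 1115
[tube #3] = 1.00 mg/mL / 1115 = 0.0008969 mg/mL = 0.897 μg/mL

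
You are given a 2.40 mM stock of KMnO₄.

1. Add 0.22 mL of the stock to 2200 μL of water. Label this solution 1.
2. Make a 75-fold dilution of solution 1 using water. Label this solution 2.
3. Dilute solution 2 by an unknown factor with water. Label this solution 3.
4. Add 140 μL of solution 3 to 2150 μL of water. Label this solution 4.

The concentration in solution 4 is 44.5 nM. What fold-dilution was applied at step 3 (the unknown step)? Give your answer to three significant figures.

4.00-fold

Step 1: 0.22 mL + 2200 μL = 2.42 mL total → factor 2.42/0.22 = 11
Step 2: 75-fold → factor 75
Step 3: unknown factor x
Step 4: 140 μL + 2150 μL = 2290 μL total → factor 2290/140 = 16.357
Product of known-step factors = 13495
Overall factor = 2.40 mM / (44.5 nM) = 53933
x = 53933 / 13495 = 4.00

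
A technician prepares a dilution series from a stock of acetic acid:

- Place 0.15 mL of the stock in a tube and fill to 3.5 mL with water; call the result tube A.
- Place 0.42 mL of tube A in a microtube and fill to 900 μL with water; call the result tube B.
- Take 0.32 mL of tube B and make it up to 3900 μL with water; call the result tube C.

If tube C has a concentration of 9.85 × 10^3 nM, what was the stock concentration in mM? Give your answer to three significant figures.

6.00 mM

Step 1: 0.15 mL brought to 3.5 mL → factor 3.5/0.15 = 23.333
Step 2: 0.42 mL brought to 900 μL → factor 0.9/0.42 = 2.1429
Step 3: 0.32 mL brought to 3900 μL → factor 3.9/0.32 = 12.188
Overall dilution factor = 23.333 × 2.1429 × 12.188 = 609.38
Stock = 9.85 × 10^3 nM × 609.38 = 6.002 × 10^6 nM = 6.00 mM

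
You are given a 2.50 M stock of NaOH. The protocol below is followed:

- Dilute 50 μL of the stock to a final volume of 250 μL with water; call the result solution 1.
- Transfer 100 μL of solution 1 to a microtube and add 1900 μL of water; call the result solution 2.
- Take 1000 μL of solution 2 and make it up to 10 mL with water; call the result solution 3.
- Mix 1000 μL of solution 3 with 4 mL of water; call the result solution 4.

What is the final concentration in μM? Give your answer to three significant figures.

500 μM

Step 1: 50 μL brought to 250 μL → factor 250/50 = 5
Step 2: 100 μL + 1900 μL = 2000 μL total → factor 2000/100 = 20
Step 3: 1000 μL brought to 10 mL → factor 10000/1000 = 10
Step 4: 1000 μL + 4 mL = 5000 μL total → factor 5000/1000 = 5
Overall dilution factor = 5 × 20 × 10 × 5 = 5000
Final = 2.50 M / 5000 = 0.0005000 M = 500 μM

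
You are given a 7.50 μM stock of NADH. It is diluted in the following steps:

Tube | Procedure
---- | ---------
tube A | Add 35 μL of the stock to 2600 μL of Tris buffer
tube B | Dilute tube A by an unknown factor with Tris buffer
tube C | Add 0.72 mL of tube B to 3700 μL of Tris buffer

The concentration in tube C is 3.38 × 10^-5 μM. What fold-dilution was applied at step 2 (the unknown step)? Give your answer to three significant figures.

480-fold

Step 1: 35 μL + 2600 μL = 2635 μL total → factor 2635/35 = 75.286
Step 2: unknown factor x
Step 3: 0.72 mL + 3700 μL = 4.42 mL total → factor 4.42/0.72 = 6.1389
Product of known-step factors = 462.17
Overall factor = 7.50 μM / (3.38 × 10^-5 μM) = 2.2189 × 10^5
x = 2.2189 × 10^5 / 462.17 = 480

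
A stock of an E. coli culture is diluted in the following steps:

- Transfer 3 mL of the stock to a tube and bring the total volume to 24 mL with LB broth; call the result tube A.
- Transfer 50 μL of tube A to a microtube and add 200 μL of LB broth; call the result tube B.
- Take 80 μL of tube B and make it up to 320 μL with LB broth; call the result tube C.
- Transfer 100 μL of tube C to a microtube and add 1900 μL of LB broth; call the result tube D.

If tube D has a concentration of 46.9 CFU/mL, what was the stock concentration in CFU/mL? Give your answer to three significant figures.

1.50 × 10^5 CFU/mL

Step 1: 3 mL brought to 24 mL → factor 24/3 = 8
Step 2: 50 μL + 200 μL = 250 μL total → factor 250/50 = 5
Step 3: 80 μL brought to 320 μL → factor 320/80 = 4
Step 4: 100 μL + 1900 μL = 2000 μL total → factor 2000/100 = 20
Overall dilution factor = 8 × 5 × 4 × 20 = 3200
Stock = 46.9 CFU/mL × 3200 = 1.50 × 10^5 CFU/mL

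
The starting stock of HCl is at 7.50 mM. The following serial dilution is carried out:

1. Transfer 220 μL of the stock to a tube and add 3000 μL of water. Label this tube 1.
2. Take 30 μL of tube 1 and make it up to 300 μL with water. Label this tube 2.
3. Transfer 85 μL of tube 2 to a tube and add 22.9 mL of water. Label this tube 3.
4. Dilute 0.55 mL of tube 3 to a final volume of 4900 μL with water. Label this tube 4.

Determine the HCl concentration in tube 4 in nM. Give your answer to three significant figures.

21.3 nM

Step 1: 220 μL + 3000 μL = 3220 μL total → factor 3220/220 = 14.636
Step 2: 30 μL brought to 300 μL → factor 300/30 = 10
Step 3: 85 μL + 22.9 mL = 22985 μL total → factor 22985/85 = 270.41
Step 4: 0.55 mL brought to 4900 μL → factor 4.9/0.55 = 8.9091
Overall dilution factor = 14.636 × 10 × 270.41 × 8.9091 = 3.5261 × 10^5
Final = 7.50 mM / 3.5261 × 10^5 = 2.127 × 10^-5 mM = 21.3 nM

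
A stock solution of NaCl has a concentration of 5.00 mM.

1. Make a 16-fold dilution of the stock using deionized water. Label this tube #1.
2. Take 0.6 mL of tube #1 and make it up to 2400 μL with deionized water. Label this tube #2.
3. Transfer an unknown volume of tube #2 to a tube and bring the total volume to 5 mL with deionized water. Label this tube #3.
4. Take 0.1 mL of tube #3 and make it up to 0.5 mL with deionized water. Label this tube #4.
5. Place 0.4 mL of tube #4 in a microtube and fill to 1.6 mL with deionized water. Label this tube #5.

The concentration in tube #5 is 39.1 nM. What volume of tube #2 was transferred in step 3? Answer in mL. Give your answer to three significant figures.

0.0500 mL

Step 1: 16-fold → factor 16
Step 2: 0.6 mL brought to 2400 μL → factor 2.4/0.6 = 4
Step 3: v brought to 5 mL → factor = 5 mL/v
Step 4: 0.1 mL brought to 0.5 mL → factor 0.5/0.1 = 5
Step 5: 0.4 mL brought to 1.6 mL → factor 1.6/0.4 = 4
Product of known-step factors = 1280
Overall factor = 5.00 mM / (39.1 nM) = 1.2788 × 10^5
Step-3 factor = 1.2788 × 10^5 / 1280 = 99.904
v = 5 mL / 99.904 = 0.0500 mL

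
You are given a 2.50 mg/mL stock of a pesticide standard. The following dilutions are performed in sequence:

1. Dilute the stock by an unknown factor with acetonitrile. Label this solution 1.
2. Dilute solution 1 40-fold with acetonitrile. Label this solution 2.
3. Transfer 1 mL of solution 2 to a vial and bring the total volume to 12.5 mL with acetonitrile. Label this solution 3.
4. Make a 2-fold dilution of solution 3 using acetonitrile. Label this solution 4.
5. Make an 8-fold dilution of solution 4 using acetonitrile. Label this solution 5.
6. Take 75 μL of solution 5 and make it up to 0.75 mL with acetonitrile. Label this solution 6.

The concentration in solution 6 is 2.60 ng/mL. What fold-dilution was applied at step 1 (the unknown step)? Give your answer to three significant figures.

Step 1: unknown factor x
Step 2: 40-fold → factor 40
Step 3: 1 mL brought to 12.5 mL → factor 12.5/1 = 12.5
Step 4: 2-fold → factor 2
Step 5: 8-fold → factor 8
Step 6: 75 μL brought to 0.75 mL → factor 750/75 = 10
Product of known-step factors = 80000
Overall factor = 2.50 mg/mL / (2.60 ng/mL) = 9.6154 × 10^5
x = 9.6154 × 10^5 / 80000 = 12.0

12.0-fold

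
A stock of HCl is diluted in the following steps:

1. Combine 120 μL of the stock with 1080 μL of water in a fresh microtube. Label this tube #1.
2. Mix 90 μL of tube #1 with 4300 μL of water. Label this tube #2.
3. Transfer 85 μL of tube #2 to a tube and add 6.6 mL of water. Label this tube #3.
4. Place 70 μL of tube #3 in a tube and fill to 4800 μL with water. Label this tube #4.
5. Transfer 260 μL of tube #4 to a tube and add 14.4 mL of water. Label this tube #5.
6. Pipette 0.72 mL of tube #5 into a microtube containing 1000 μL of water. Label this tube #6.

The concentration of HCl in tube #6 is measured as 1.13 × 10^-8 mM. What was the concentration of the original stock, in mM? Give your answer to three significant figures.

4.00 mM

Step 1: 120 μL + 1080 μL = 1200 μL total → factor 1200/120 = 10
Step 2: 90 μL + 4300 μL = 4390 μL total → factor 4390/90 = 48.778
Step 3: 85 μL + 6.6 mL = 6685 μL total → factor 6685/85 = 78.647
Step 4: 70 μL brought to 4800 μL → factor 4800/70 = 68.571
Step 5: 260 μL + 14.4 mL = 14660 μL total → factor 14660/260 = 56.385
Step 6: 0.72 mL + 1000 μL = 1.72 mL total → factor 1.72/0.72 = 2.3889
Overall dilution factor = 10 × 48.778 × 78.647 × 68.571 × 56.385 × 2.3889 = 3.5433 × 10^8
Stock = 1.13 × 10^-8 mM × 3.5433 × 10^8 = 4.00 mM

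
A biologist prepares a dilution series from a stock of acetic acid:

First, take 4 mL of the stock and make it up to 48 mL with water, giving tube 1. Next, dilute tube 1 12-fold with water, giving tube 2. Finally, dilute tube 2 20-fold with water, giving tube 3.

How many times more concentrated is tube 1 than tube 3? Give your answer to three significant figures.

Step 1: 4 mL brought to 48 mL → factor 48/4 = 12
Step 2: 12-fold → factor 12
Step 3: 20-fold → factor 20
Dilution factor to tube 1 = 12; to tube 3 = 2880
[tube 1]/[tube 3] = (factor to tube 3)/(factor to tube 1) = 2880/12 = 240

240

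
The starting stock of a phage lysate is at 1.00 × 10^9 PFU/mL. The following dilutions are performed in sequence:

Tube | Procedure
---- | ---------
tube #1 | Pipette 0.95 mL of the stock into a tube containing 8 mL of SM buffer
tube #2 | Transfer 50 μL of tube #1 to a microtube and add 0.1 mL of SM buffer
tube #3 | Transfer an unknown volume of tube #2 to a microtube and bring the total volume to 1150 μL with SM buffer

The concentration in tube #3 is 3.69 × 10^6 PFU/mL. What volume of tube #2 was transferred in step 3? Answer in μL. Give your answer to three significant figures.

120 μL

Step 1: 0.95 mL + 8 mL = 8.95 mL total → factor 8.95/0.95 = 9.4211
Step 2: 50 μL + 0.1 mL = 150 μL total → factor 150/50 = 3
Step 3: v brought to 1150 μL → factor = 1150 μL/v
Product of known-step factors = 28.263
Overall factor = 1.00 × 10^9 PFU/mL / (3.69 × 10^6 PFU/mL) = 271
Step-3 factor = 271 / 28.263 = 9.5886
v = 1150 μL / 9.5886 = 120 μL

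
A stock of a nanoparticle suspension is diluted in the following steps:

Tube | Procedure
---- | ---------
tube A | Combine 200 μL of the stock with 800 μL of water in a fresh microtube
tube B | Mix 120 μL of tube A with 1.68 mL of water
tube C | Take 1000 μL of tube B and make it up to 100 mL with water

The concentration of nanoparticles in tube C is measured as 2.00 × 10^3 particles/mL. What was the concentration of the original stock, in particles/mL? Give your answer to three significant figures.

Step 1: 200 μL + 800 μL = 1000 μL total → factor 1000/200 = 5
Step 2: 120 μL + 1.68 mL = 1800 μL total → factor 1800/120 = 15
Step 3: 1000 μL brought to 100 mL → factor 1 × 10^5/1000 = 100
Overall dilution factor = 5 × 15 × 100 = 7500
Stock = 2.00 × 10^3 particles/mL × 7500 = 1.50 × 10^7 particles/mL

1.50 × 10^7 particles/mL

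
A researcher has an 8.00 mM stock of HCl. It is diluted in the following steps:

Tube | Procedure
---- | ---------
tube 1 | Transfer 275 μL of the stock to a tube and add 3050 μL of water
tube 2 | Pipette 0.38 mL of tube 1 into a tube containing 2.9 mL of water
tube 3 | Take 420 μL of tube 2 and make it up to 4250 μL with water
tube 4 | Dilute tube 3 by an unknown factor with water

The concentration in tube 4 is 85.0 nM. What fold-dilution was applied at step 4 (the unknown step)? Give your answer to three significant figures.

Step 1: 275 μL + 3050 μL = 3325 μL total → factor 3325/275 = 12.091
Step 2: 0.38 mL + 2.9 mL = 3.28 mL total → factor 3.28/0.38 = 8.6316
Step 3: 420 μL brought to 4250 μL → factor 4250/420 = 10.119
Step 4: unknown factor x
Product of known-step factors = 1056.1
Overall factor = 8.00 mM / (85.0 nM) = 94118
x = 94118 / 1056.1 = 89.1

89.1-fold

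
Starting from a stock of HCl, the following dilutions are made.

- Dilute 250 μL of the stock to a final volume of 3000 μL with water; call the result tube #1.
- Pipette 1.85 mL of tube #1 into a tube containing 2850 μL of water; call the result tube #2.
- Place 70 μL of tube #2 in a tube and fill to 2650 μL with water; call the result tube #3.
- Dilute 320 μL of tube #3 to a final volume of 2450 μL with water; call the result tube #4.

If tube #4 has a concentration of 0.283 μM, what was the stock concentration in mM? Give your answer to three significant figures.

2.50 mM

Step 1: 250 μL brought to 3000 μL → factor 3000/250 = 12
Step 2: 1.85 mL + 2850 μL = 4.7 mL total → factor 4.7/1.85 = 2.5405
Step 3: 70 μL brought to 2650 μL → factor 2650/70 = 37.857
Step 4: 320 μL brought to 2450 μL → factor 2450/320 = 7.6562
Overall dilution factor = 12 × 2.5405 × 37.857 × 7.6562 = 8836.3
Stock = 0.283 μM × 8836.3 = 2501 μM = 2.50 mM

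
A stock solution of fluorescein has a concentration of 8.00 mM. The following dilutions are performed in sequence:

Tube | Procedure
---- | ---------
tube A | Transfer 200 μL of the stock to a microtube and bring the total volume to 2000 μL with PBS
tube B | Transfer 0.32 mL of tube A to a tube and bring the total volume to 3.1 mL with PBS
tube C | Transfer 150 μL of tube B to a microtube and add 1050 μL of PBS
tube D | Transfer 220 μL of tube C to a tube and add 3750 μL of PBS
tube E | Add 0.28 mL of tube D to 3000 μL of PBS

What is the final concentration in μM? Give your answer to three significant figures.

0.0488 μM

Step 1: 200 μL brought to 2000 μL → factor 2000/200 = 10
Step 2: 0.32 mL brought to 3.1 mL → factor 3.1/0.32 = 9.6875
Step 3: 150 μL + 1050 μL = 1200 μL total → factor 1200/150 = 8
Step 4: 220 μL + 3750 μL = 3970 μL total → factor 3970/220 = 18.045
Step 5: 0.28 mL + 3000 μL = 3.28 mL total → factor 3.28/0.28 = 11.714
Overall dilution factor = 10 × 9.6875 × 8 × 18.045 × 11.714 = 1.6383 × 10^5
Final = 8.00 mM / 1.6383 × 10^5 = 4.883 × 10^-5 mM = 0.0488 μM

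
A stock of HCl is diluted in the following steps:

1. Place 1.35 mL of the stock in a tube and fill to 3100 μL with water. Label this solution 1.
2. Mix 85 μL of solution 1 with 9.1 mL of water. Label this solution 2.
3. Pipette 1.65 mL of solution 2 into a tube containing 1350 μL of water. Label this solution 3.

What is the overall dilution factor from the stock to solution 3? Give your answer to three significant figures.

451

Step 1: 1.35 mL brought to 3100 μL → factor 3.1/1.35 = 2.2963
Step 2: 85 μL + 9.1 mL = 9185 μL total → factor 9185/85 = 108.06
Step 3: 1.65 mL + 1350 μL = 3 mL total → factor 3/1.65 = 1.8182
Overall dilution factor = 2.2963 × 108.06 × 1.8182 = 451.15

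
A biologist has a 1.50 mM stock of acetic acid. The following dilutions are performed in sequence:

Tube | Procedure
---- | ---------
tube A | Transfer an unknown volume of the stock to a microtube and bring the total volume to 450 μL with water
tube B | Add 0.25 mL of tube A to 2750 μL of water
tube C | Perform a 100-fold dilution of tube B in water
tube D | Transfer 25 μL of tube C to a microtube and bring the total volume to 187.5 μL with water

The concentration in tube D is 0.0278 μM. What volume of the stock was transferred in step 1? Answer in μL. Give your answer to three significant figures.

Step 1: v brought to 450 μL → factor = 450 μL/v
Step 2: 0.25 mL + 2750 μL = 3 mL total → factor 3/0.25 = 12
Step 3: 100-fold → factor 100
Step 4: 25 μL brought to 187.5 μL → factor 187.5/25 = 7.5
Product of known-step factors = 9000
Overall factor = 1.50 mM / (0.0278 μM) = 53957
Step-1 factor = 53957 / 9000 = 5.9952
v = 450 μL / 5.9952 = 75.1 μL

75.1 μL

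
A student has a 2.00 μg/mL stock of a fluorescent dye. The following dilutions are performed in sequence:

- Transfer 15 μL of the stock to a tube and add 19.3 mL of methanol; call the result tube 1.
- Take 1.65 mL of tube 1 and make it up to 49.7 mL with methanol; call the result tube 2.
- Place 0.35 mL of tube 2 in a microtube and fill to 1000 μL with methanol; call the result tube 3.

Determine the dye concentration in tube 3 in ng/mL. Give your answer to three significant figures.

0.0180 ng/mL

Step 1: 15 μL + 19.3 mL = 19315 μL total → factor 19315/15 = 1287.7
Step 2: 1.65 mL brought to 49.7 mL → factor 49.7/1.65 = 30.121
Step 3: 0.35 mL brought to 1000 μL → factor 1/0.35 = 2.8571
Overall dilution factor = 1287.7 × 30.121 × 2.8571 = 1.1082 × 10^5
Final = 2.00 μg/mL / 1.1082 × 10^5 = 1.805 × 10^-5 μg/mL = 0.0180 ng/mL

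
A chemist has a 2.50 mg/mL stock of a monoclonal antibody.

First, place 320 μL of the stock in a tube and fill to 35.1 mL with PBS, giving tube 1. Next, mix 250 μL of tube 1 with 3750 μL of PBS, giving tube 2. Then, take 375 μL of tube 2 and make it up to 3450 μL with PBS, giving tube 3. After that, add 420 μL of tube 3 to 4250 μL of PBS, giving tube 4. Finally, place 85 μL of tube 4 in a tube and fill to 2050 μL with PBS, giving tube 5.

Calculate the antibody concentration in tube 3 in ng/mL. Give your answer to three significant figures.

Step 1: 320 μL brought to 35.1 mL → factor 35100/320 = 109.69
Step 2: 250 μL + 3750 μL = 4000 μL total → factor 4000/250 = 16
Step 3: 375 μL brought to 3450 μL → factor 3450/375 = 9.2
Dilution factor through tube 3 = 109.69 × 16 × 9.2 = 16146
[tube 3] = 2.50 mg/mL / 16146 = 0.0001548 mg/mL = 155 ng/mL

155 ng/mL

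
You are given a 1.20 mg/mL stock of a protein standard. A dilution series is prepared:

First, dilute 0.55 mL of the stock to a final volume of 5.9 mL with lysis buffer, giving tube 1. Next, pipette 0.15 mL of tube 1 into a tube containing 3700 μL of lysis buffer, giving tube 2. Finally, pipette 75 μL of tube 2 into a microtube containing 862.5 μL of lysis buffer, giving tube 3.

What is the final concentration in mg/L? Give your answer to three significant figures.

0.349 mg/L

Step 1: 0.55 mL brought to 5.9 mL → factor 5.9/0.55 = 10.727
Step 2: 0.15 mL + 3700 μL = 3.85 mL total → factor 3.85/0.15 = 25.667
Step 3: 75 μL + 862.5 μL = 937.5 μL total → factor 937.5/75 = 12.5
Overall dilution factor = 10.727 × 25.667 × 12.5 = 3441.7
Final = 1.20 mg/mL / 3441.7 = 0.0003487 mg/mL = 0.349 mg/L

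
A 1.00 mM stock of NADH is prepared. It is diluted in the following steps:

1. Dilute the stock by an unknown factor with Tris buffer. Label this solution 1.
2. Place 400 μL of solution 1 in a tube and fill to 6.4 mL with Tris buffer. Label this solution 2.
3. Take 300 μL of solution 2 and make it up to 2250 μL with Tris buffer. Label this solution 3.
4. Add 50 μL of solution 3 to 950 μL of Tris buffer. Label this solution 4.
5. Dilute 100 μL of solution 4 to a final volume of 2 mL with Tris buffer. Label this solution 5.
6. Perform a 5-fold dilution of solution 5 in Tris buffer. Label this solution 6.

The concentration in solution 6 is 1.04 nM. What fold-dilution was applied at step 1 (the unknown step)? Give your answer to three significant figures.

Step 1: unknown factor x
Step 2: 400 μL brought to 6.4 mL → factor 6400/400 = 16
Step 3: 300 μL brought to 2250 μL → factor 2250/300 = 7.5
Step 4: 50 μL + 950 μL = 1000 μL total → factor 1000/50 = 20
Step 5: 100 μL brought to 2 mL → factor 2000/100 = 20
Step 6: 5-fold → factor 5
Product of known-step factors = 2.4 × 10^5
Overall factor = 1.00 mM / (1.04 nM) = 9.6154 × 10^5
x = 9.6154 × 10^5 / 2.4 × 10^5 = 4.01

4.01-fold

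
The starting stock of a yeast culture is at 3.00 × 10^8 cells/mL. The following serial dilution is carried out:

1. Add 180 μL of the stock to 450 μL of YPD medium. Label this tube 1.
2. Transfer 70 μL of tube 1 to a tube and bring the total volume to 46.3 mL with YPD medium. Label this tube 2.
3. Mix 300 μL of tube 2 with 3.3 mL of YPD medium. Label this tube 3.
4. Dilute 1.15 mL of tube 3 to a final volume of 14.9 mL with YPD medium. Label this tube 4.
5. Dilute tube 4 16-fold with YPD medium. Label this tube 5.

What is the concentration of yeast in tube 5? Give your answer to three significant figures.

52.1 cells/mL

Step 1: 180 μL + 450 μL = 630 μL total → factor 630/180 = 3.5
Step 2: 70 μL brought to 46.3 mL → factor 46300/70 = 661.43
Step 3: 300 μL + 3.3 mL = 3600 μL total → factor 3600/300 = 12
Step 4: 1.15 mL brought to 14.9 mL → factor 14.9/1.15 = 12.957
Step 5: 16-fold → factor 16
Overall dilution factor = 3.5 × 661.43 × 12 × 12.957 × 16 = 5.7589 × 10^6
Final = 3.00 × 10^8 cells/mL / 5.7589 × 10^6 = 52.1 cells/mL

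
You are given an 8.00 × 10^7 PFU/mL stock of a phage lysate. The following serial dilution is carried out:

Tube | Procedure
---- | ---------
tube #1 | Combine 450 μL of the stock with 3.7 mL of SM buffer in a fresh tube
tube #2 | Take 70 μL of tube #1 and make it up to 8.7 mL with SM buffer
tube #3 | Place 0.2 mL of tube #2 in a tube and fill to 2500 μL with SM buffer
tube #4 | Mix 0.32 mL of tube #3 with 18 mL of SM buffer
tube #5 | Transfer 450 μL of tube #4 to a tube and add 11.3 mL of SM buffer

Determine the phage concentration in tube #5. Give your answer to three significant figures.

3.74 PFU/mL

Step 1: 450 μL + 3.7 mL = 4150 μL total → factor 4150/450 = 9.2222
Step 2: 70 μL brought to 8.7 mL → factor 8700/70 = 124.29
Step 3: 0.2 mL brought to 2500 μL → factor 2.5/0.2 = 12.5
Step 4: 0.32 mL + 18 mL = 18.32 mL total → factor 18.32/0.32 = 57.25
Step 5: 450 μL + 11.3 mL = 11750 μL total → factor 11750/450 = 26.111
Overall dilution factor = 9.2222 × 124.29 × 12.5 × 57.25 × 26.111 = 2.1417 × 10^7
Final = 8.00 × 10^7 PFU/mL / 2.1417 × 10^7 = 3.74 PFU/mL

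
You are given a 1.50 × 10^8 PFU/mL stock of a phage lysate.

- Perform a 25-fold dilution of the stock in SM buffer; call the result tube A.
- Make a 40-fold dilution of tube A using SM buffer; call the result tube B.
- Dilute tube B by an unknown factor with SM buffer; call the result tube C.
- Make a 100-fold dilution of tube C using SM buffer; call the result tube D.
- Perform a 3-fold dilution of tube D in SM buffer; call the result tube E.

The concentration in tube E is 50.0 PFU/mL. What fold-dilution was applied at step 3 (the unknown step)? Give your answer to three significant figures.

Step 1: 25-fold → factor 25
Step 2: 40-fold → factor 40
Step 3: unknown factor x
Step 4: 100-fold → factor 100
Step 5: 3-fold → factor 3
Product of known-step factors = 3 × 10^5
Overall factor = 1.50 × 10^8 PFU/mL / (50.0 PFU/mL) = 3 × 10^6
x = 3 × 10^6 / 3 × 10^5 = 10.0

10.0-fold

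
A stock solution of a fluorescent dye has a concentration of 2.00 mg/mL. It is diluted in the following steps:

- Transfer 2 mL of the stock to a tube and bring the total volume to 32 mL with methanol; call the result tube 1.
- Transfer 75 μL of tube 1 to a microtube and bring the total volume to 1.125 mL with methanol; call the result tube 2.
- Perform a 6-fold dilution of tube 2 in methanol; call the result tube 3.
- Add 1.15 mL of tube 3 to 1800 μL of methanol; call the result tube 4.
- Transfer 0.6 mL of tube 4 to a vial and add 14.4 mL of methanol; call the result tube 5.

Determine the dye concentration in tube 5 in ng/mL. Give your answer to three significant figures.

21.7 ng/mL

Step 1: 2 mL brought to 32 mL → factor 32/2 = 16
Step 2: 75 μL brought to 1.125 mL → factor 1125/75 = 15
Step 3: 6-fold → factor 6
Step 4: 1.15 mL + 1800 μL = 2.95 mL total → factor 2.95/1.15 = 2.5652
Step 5: 0.6 mL + 14.4 mL = 15 mL total → factor 15/0.6 = 25
Overall dilution factor = 16 × 15 × 6 × 2.5652 × 25 = 92348
Final = 2.00 mg/mL / 92348 = 2.166 × 10^-5 mg/mL = 21.7 ng/mL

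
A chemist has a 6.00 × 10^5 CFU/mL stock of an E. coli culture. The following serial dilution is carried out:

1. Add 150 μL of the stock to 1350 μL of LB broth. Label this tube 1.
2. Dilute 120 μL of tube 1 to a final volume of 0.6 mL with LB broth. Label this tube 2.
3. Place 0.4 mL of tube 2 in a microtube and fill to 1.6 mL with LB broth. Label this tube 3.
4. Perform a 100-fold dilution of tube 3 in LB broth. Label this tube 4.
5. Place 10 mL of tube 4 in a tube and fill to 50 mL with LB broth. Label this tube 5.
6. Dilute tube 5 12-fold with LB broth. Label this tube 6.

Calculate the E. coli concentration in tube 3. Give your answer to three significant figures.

Step 1: 150 μL + 1350 μL = 1500 μL total → factor 1500/150 = 10
Step 2: 120 μL brought to 0.6 mL → factor 600/120 = 5
Step 3: 0.4 mL brought to 1.6 mL → factor 1.6/0.4 = 4
Dilution factor through tube 3 = 10 × 5 × 4 = 200
[tube 3] = 6.00 × 10^5 CFU/mL / 200 = 3.00 × 10^3 CFU/mL

3.00 × 10^3 CFU/mL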